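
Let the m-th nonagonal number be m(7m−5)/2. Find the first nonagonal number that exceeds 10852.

Solve n(7n−5)/2 > 10852 for integer n.
The largest n with value ≤ 10852 is 56 (since 10836 ≤ 10852 < 11229), so the first above is n = 57, value 11229.

11229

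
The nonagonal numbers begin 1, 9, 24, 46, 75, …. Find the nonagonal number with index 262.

239599

The 262nd nonagonal number is n(7n−5)/2 with n = 262.
262·(7·262 − 5)/2 = 262·1829/2 = 239599.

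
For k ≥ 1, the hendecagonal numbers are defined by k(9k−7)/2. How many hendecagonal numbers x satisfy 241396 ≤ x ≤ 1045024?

The n-th hendecagonal number is n(9n−7)/2.
Smallest index with value ≥ 241396: n = 232 (giving 241396).
Largest index with value ≤ 1045024: n = 482 (giving 1043771).
Indices 232 through 482: 251 terms.

251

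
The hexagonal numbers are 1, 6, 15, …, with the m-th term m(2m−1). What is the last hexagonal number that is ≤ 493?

Solve n(2n−1) ≤ 493 for integer n.
n = 15 gives 435 ≤ 493, while n = 16 gives 496 > 493; so the answer is 435.

435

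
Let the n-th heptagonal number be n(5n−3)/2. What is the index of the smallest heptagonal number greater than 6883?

Solve n(5n−3)/2 > 6883 for integer n.
The largest n with value ≤ 6883 is 52 (since 6682 ≤ 6883 < 6943), so the first above is n = 53, value 6943.

53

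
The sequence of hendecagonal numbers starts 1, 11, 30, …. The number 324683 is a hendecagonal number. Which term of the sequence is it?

Set n(9n−7)/2 = 324683, giving 9n² − 7n − 649366 = 0.
The discriminant is 49 + 72·324683 = 23377225, and √23377225 = 4835.
So n = (7 + 4835) / 18 = 4842/18 = 269.
Check: 269·(9·269 − 7)/2 = 324683. ✓

269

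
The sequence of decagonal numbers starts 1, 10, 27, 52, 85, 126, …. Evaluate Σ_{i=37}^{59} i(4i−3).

212704

Σ i(4i−3) = 4Σi² − 3Σi over i = 37..59.
Σi = 1770 − 666 = 1104 and Σi² = 70210 − 16206 = 54004.
4·54004 − 3·1104 = 212704.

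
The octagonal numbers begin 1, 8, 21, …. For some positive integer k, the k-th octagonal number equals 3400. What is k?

34

Set n(3n−2) = 3400, giving 3n² − 2n − 3400 = 0.
The discriminant is 4 + 12·3400 = 40804, and √40804 = 202.
So n = (2 + 202) / 6 = 204/6 = 34.
Check: 34·(3·34 − 2) = 3400. ✓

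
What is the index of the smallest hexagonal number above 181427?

302

Solve n(2n−1) > 181427 for integer n.
The largest n with value ≤ 181427 is 301 (since 180901 ≤ 181427 < 182106), so the first above is n = 302, value 182106.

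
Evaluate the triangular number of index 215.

The 215th triangular number is n(n+1)/2 with n = 215.
215·216/2 = 46440/2 = 23220.

23220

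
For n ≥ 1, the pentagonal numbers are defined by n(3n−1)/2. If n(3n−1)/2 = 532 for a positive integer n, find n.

Set n(3n−1)/2 = 532, giving 3n² − n − 1064 = 0.
The discriminant is 1 + 24·532 = 12769, and √12769 = 113.
So n = (1 + 113) / 6 = 114/6 = 19.

19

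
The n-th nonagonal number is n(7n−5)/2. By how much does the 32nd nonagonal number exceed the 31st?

Consecutive nonagonal numbers differ by 7n − 6: here 7·32 − 6 = 218.

218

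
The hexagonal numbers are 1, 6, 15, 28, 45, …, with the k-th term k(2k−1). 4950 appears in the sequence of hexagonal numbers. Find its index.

50

Set n(2n−1) = 4950, giving 2n² − n − 4950 = 0.
The discriminant is 1 + 8·4950 = 39601, and √39601 = 199.
So n = (1 + 199) / 4 = 200/4 = 50.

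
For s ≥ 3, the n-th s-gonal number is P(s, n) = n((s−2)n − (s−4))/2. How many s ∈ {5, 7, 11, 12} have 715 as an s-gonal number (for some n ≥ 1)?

s = 5: P(5, 22) = 715. ✓
s = 7: P(7, 17) = 697 and P(7, 18) = 783; 715 is not s-gonal.
s = 11: P(11, 13) = 715. ✓
s = 12: P(12, 12) = 672 and P(12, 13) = 793; 715 is not s-gonal.
Hits: s ∈ {5, 11} → 2.

2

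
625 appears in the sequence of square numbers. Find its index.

25

We need n² = 625, so n = √625 = 25.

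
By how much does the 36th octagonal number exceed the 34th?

416

36·(3·36 − 2) = 3816 and 34·(3·34 − 2) = 3400.
Difference: 3816 − 3400 = 416.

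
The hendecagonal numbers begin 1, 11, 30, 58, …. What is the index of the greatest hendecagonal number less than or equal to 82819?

Solve n(9n−7)/2 ≤ 82819 for integer n.
n = 136 gives 82756 ≤ 82819, while n = 137 gives 83981 > 82819; so the answer is index 136.

136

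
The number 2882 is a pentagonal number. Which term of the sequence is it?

Set n(3n−1)/2 = 2882, giving 3n² − n − 5764 = 0.
So n = (1 + 263) / 6 = 264/6 = 44.

44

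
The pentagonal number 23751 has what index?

126

Set n(3n−1)/2 = 23751, giving 3n² − n − 47502 = 0.
The discriminant is 1 + 24·23751 = 570025, and √570025 = 755.
So n = (1 + 755) / 6 = 756/6 = 126.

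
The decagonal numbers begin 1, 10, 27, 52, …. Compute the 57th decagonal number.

The 57th decagonal number is n(4n−3) with n = 57.
57·(4·57 − 3) = 57·225 = 12825.

12825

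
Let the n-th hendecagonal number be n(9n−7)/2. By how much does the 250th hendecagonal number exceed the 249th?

2242

Consecutive hendecagonal numbers differ by 9n − 8: here 9·250 − 8 = 2242.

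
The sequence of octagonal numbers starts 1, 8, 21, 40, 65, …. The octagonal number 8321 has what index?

Set n(3n−2) = 8321, giving 3n² − 2n − 8321 = 0.
The discriminant is 4 + 12·8321 = 99856, and √99856 = 316.
So n = (2 + 316) / 6 = 318/6 = 53.

53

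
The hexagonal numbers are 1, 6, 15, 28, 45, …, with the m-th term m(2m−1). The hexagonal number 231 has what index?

Set n(2n−1) = 231, giving 2n² − n − 231 = 0.
So n = (1 + 43) / 4 = 44/4 = 11.

11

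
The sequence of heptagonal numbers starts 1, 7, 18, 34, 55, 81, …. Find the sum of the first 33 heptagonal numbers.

30481

Σ i(5i−3)/2 = (5Σi² − 3Σi) / 2 over i = 1..33.
Σi = 561 and Σi² = 12529.
(5·12529 − 3·561) / 2 = 60962/2 = 30481.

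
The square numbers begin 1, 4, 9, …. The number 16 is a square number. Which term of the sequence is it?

4

We need n² = 16, so n = √16 = 4.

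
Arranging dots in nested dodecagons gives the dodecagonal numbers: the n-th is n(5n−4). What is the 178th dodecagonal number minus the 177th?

Consecutive dodecagonal numbers differ by 10n − 9: here 10·178 − 9 = 1771.

1771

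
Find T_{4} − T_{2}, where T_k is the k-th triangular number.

7

4·5/2 = 10 and 2·3/2 = 3.
Difference: 10 − 3 = 7.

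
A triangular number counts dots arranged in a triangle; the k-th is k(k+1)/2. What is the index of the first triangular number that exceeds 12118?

156

Solve n(n+1)/2 > 12118 for integer n.
The largest n with value ≤ 12118 is 155 (since 12090 ≤ 12118 < 12246), so the first above is n = 156, value 12246.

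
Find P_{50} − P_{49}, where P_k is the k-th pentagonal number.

Consecutive pentagonal numbers differ by 3n − 2: here 3·50 − 2 = 148.

148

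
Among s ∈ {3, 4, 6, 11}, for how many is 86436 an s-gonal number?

1

s = 3: P(3, 415) = 86320 and P(3, 416) = 86736; 86436 is not s-gonal.
s = 4: P(4, 294) = 86436. ✓
s = 6: P(6, 208) = 86320 and P(6, 209) = 87153; 86436 is not s-gonal.
s = 11: P(11, 138) = 85215 and P(11, 139) = 86458; 86436 is not s-gonal.
Hits: s ∈ {4} → 1.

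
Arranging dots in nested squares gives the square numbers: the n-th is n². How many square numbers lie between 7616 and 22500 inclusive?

63

The n-th square number is n².
Smallest index with value ≥ 7616: n = 88 (giving 7744).
Largest index with value ≤ 22500: n = 150 (giving 22500).
Indices 88 through 150: 63 terms.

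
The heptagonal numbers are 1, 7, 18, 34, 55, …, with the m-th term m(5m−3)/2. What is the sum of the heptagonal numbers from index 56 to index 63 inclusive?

Σ i(5i−3)/2 = (5Σi² − 3Σi) / 2 over i = 56..63.
Σi = 2016 − 1540 = 476 and Σi² = 85344 − 56980 = 28364.
(5·28364 − 3·476) / 2 = 140392/2 = 70196.

70196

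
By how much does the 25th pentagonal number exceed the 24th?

73

Consecutive pentagonal numbers differ by 3n − 2: here 3·25 − 2 = 73.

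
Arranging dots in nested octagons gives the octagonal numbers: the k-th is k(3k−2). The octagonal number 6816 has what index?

48

Set n(3n−2) = 6816, giving 3n² − 2n − 6816 = 0.
The discriminant is 4 + 12·6816 = 81796, and √81796 = 286.
So n = (2 + 286) / 6 = 288/6 = 48.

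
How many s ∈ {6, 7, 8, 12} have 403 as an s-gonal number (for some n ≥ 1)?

s = 6: P(6, 14) = 378 and P(6, 15) = 435; 403 is not s-gonal.
s = 7: P(7, 13) = 403. ✓
s = 8: P(8, 11) = 341 and P(8, 12) = 408; 403 is not s-gonal.
s = 12: P(12, 9) = 369 and P(12, 10) = 460; 403 is not s-gonal.
Hits: s ∈ {7} → 1.

1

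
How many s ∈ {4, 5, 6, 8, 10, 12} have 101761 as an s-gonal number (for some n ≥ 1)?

s = 4: P(4, 319) = 101761. ✓
s = 5: P(5, 260) = 101270 and P(5, 261) = 102051; 101761 is not s-gonal.
s = 6: P(6, 225) = 101025 and P(6, 226) = 101926; 101761 is not s-gonal.
s = 8: P(8, 184) = 101200 and P(8, 185) = 102305; 101761 is not s-gonal.
s = 10: P(10, 159) = 100647 and P(10, 160) = 101920; 101761 is not s-gonal.
s = 12: P(12, 143) = 101673 and P(12, 144) = 103104; 101761 is not s-gonal.
Hits: s ∈ {4} → 1.

1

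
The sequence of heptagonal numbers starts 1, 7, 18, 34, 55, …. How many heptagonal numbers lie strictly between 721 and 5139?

28

The n-th heptagonal number is n(5n−3)/2.
Smallest index with value > 721: n = 18 (giving 783).
Largest index with value < 5139: n = 45 (giving 4995).
Indices 18 through 45: 28 terms.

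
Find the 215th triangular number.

The 215th triangular number is n(n+1)/2 with n = 215.
215·216/2 = 46440/2 = 23220.

23220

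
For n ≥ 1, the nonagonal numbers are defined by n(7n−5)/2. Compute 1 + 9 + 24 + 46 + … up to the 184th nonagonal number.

7284560

Σ i(7i−5)/2 = (7Σi² − 5Σi) / 2 over i = 1..184.
Σi = 17020 and Σi² = 2093460.
(7·2093460 − 5·17020) / 2 = 14569120/2 = 7284560.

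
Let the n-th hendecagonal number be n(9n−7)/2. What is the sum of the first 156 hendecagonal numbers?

5706636

Σ i(9i−7)/2 = (9Σi² − 7Σi) / 2 over i = 1..156.
Σi = 12246 and Σi² = 1277666.
(9·1277666 − 7·12246) / 2 = 11413272/2 = 5706636.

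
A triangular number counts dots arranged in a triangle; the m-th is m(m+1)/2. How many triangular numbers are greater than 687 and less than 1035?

The n-th triangular number is n(n+1)/2.
Smallest index with value > 687: n = 37 (giving 703).
Largest index with value < 1035: n = 44 (giving 990).
Indices 37 through 44: 8 terms.

8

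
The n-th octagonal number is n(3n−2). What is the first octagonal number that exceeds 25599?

Solve n(3n−2) > 25599 for integer n.
The largest n with value ≤ 25599 is 92 (since 25208 ≤ 25599 < 25761), so the first above is n = 93, value 25761.

25761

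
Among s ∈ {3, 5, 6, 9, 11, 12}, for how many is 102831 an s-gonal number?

s = 3: P(3, 453) = 102831. ✓
s = 5: P(5, 261) = 102051 and P(5, 262) = 102835; 102831 is not s-gonal.
s = 6: P(6, 227) = 102831. ✓
s = 9: P(9, 171) = 101916 and P(9, 172) = 103114; 102831 is not s-gonal.
s = 11: P(11, 151) = 102076 and P(11, 152) = 103436; 102831 is not s-gonal.
s = 12: P(12, 143) = 101673 and P(12, 144) = 103104; 102831 is not s-gonal.
Hits: s ∈ {3, 6} → 2.

2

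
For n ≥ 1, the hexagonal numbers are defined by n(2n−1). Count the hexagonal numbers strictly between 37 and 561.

12

The n-th hexagonal number is n(2n−1).
Smallest index with value > 37: n = 5 (giving 45).
Largest index with value < 561: n = 16 (giving 496).
Indices 5 through 16: 12 terms.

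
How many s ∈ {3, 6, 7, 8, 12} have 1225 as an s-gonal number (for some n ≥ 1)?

2

s = 3: P(3, 49) = 1225. ✓
s = 6: P(6, 25) = 1225. ✓
s = 7: P(7, 22) = 1177 and P(7, 23) = 1288; 1225 is not s-gonal.
s = 8: P(8, 20) = 1160 and P(8, 21) = 1281; 1225 is not s-gonal.
s = 12: P(12, 16) = 1216 and P(12, 17) = 1377; 1225 is not s-gonal.
Hits: s ∈ {3, 6} → 2.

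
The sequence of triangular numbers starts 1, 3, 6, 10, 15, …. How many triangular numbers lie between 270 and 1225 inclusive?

27

The n-th triangular number is n(n+1)/2.
Smallest index with value ≥ 270: n = 23 (giving 276).
Largest index with value ≤ 1225: n = 49 (giving 1225).
Indices 23 through 49: 27 terms.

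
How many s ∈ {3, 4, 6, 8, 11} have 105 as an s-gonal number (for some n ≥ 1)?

s = 3: P(3, 14) = 105. ✓
s = 4: P(4, 10) = 100 and P(4, 11) = 121; 105 is not s-gonal.
s = 6: P(6, 7) = 91 and P(6, 8) = 120; 105 is not s-gonal.
s = 8: P(8, 6) = 96 and P(8, 7) = 133; 105 is not s-gonal.
s = 11: P(11, 5) = 95 and P(11, 6) = 141; 105 is not s-gonal.
Hits: s ∈ {3} → 1.

1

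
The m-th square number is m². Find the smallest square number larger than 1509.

1521

Solve n² > 1509 for integer n.
The largest n with value ≤ 1509 is 38 (since 1444 ≤ 1509 < 1521), so the first above is n = 39, value 1521.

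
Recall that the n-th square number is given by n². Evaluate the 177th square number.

31329

177² = 31329.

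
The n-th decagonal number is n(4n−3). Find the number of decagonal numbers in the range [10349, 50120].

61

The n-th decagonal number is n(4n−3).
Smallest index with value ≥ 10349: n = 52 (giving 10660).
Largest index with value ≤ 50120: n = 112 (giving 49840).
Indices 52 through 112: 61 terms.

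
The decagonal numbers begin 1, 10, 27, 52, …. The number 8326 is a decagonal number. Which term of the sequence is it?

Set n(4n−3) = 8326, giving 4n² − 3n − 8326 = 0.
The discriminant is 9 + 16·8326 = 133225, and √133225 = 365.
So n = (3 + 365) / 8 = 368/8 = 46.

46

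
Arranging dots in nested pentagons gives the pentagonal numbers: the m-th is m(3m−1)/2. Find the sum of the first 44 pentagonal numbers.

Σ i(3i−1)/2 = (3Σi² − Σi) / 2 over i = 1..44.
Σi = 990 and Σi² = 29370.
(3·29370 − 1·990) / 2 = 87120/2 = 43560.

43560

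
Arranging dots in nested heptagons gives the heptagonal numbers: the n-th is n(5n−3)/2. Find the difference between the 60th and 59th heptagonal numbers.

296

Consecutive heptagonal numbers differ by 5n − 4: here 5·60 − 4 = 296.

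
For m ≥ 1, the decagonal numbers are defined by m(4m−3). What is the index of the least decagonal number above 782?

Solve n(4n−3) > 782 for integer n.
The largest n with value ≤ 782 is 14 (since 742 ≤ 782 < 855), so the first above is n = 15, value 855.

15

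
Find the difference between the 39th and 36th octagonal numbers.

669

39·(3·39 − 2) = 4485 and 36·(3·36 − 2) = 3816.
Difference: 4485 − 3816 = 669.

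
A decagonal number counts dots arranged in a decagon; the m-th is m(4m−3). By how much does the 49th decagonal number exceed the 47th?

762

49·(4·49 − 3) = 9457 and 47·(4·47 − 3) = 8695.
Difference: 9457 − 8695 = 762.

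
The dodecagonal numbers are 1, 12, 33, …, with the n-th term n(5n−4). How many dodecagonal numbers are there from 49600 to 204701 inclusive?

103

The n-th dodecagonal number is n(5n−4).
Smallest index with value ≥ 49600: n = 100 (giving 49600).
Largest index with value ≤ 204701: n = 202 (giving 203212).
Indices 100 through 202: 103 terms.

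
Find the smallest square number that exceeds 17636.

Solve n² > 17636 for integer n.
The largest n with value ≤ 17636 is 132 (since 17424 ≤ 17636 < 17689), so the first above is n = 133, value 17689.

17689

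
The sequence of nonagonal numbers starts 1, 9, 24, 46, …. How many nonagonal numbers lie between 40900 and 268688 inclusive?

169

The n-th nonagonal number is n(7n−5)/2.
Smallest index with value ≥ 40900: n = 109 (giving 41311).
Largest index with value ≤ 268688: n = 277 (giving 267859).
Indices 109 through 277: 169 terms.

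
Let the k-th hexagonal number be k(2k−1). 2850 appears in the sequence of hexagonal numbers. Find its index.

38

Set n(2n−1) = 2850, giving 2n² − n − 2850 = 0.
The discriminant is 1 + 8·2850 = 22801, and √22801 = 151.
So n = (1 + 151) / 4 = 152/4 = 38.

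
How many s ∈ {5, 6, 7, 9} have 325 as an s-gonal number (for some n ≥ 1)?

2

s = 5: P(5, 14) = 287 and P(5, 15) = 330; 325 is not s-gonal.
s = 6: P(6, 13) = 325. ✓
s = 7: P(7, 11) = 286 and P(7, 12) = 342; 325 is not s-gonal.
s = 9: P(9, 10) = 325. ✓
Hits: s ∈ {6, 9} → 2.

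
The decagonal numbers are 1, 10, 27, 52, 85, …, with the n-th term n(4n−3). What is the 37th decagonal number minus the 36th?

Consecutive decagonal numbers differ by 8n − 7: here 8·37 − 7 = 289.

289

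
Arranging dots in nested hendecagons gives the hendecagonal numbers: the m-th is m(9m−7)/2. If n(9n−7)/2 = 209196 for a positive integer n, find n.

216

Set n(9n−7)/2 = 209196, giving 9n² − 7n − 418392 = 0.
The discriminant is 49 + 72·209196 = 15062161, and √15062161 = 3881.
So n = (7 + 3881) / 18 = 3888/18 = 216.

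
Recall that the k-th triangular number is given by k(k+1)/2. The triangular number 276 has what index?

23

Set n(n+1)/2 = 276, giving n² + n − 552 = 0.
The discriminant is 1 + 8·276 = 2209, and √2209 = 47.
So n = (-1 + 47) / 2 = 46/2 = 23.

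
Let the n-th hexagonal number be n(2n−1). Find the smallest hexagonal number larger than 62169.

Solve n(2n−1) > 62169 for integer n.
The largest n with value ≤ 62169 is 176 (since 61776 ≤ 62169 < 62481), so the first above is n = 177, value 62481.

62481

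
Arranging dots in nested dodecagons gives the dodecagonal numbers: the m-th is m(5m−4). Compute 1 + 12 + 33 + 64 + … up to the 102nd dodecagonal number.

1773763

Σ i(5i−4) = 5Σi² − 4Σi over i = 1..102.
Σi = 5253 and Σi² = 358955.
5·358955 − 4·5253 = 1773763.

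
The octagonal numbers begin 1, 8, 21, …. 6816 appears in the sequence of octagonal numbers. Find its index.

Set n(3n−2) = 6816, giving 3n² − 2n − 6816 = 0.
The discriminant is 4 + 12·6816 = 81796, and √81796 = 286.
So n = (2 + 286) / 6 = 288/6 = 48.

48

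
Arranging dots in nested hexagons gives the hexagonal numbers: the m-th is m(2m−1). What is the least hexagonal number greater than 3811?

Solve n(2n−1) > 3811 for integer n.
The largest n with value ≤ 3811 is 43 (since 3655 ≤ 3811 < 3828), so the first above is n = 44, value 3828.

3828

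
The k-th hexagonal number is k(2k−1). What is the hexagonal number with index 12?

276

12·(2·12 − 1) = 12·23 = 276.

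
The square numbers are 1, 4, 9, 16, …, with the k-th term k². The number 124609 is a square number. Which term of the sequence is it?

We need n² = 124609, so n = √124609 = 353.
Check: 353² = 124609. ✓

353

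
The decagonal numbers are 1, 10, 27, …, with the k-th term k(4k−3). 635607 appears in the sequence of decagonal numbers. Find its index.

399

Set n(4n−3) = 635607, giving 4n² − 3n − 635607 = 0.
The discriminant is 9 + 16·635607 = 10169721, and √10169721 = 3189.
So n = (3 + 3189) / 8 = 3192/8 = 399.
Check: 399·(4·399 − 3) = 635607. ✓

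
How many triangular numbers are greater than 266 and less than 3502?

61

The n-th triangular number is n(n+1)/2.
Smallest index with value > 266: n = 23 (giving 276).
Largest index with value < 3502: n = 83 (giving 3486).
Indices 23 through 83: 61 terms.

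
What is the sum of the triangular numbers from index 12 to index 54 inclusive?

27434

Σ i(i+1)/2 = (Σi² + Σi) / 2 over i = 12..54.
Σi = 1485 − 66 = 1419 and Σi² = 53955 − 506 = 53449.
(1·53449 + 1·1419) / 2 = 54868/2 = 27434.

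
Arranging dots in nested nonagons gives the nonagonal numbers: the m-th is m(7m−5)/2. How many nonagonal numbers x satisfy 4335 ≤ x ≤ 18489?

The n-th nonagonal number is n(7n−5)/2.
Smallest index with value ≥ 4335: n = 36 (giving 4446).
Largest index with value ≤ 18489: n = 73 (giving 18469).
Indices 36 through 73: 38 terms.

38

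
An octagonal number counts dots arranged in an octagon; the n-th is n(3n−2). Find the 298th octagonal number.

265816

The 298th octagonal number is n(3n−2) with n = 298.
298·(3·298 − 2) = 298·892 = 265816.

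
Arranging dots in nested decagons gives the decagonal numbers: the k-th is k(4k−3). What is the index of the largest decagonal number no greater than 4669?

34

Solve n(4n−3) ≤ 4669 for integer n.
n = 34 gives 4522 ≤ 4669, while n = 35 gives 4795 > 4669; so the answer is index 34.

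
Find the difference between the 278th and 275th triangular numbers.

831

278·279/2 = 38781 and 275·276/2 = 37950.
Difference: 38781 − 37950 = 831.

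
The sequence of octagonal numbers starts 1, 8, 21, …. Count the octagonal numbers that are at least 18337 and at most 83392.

89

The n-th octagonal number is n(3n−2).
Smallest index with value ≥ 18337: n = 79 (giving 18565).
Largest index with value ≤ 83392: n = 167 (giving 83333).
Indices 79 through 167: 89 terms.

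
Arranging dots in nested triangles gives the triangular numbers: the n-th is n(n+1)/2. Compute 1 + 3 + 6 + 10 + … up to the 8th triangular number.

120

Σ i(i+1)/2 = (Σi² + Σi) / 2 over i = 1..8.
Σi = 36 and Σi² = 204.
(1·204 + 1·36) / 2 = 240/2 = 120.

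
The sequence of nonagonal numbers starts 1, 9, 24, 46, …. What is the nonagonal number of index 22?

1639

22·(7·22 − 5)/2 = 22·149/2 = 1639.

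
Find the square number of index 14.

196

14² = 196.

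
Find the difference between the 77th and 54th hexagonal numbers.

77·(2·77 − 1) = 11781 and 54·(2·54 − 1) = 5778.
Difference: 11781 − 5778 = 6003.

6003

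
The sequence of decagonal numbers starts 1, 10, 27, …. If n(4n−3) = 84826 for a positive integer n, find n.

146

Set n(4n−3) = 84826, giving 4n² − 3n − 84826 = 0.
The discriminant is 9 + 16·84826 = 1357225, and √1357225 = 1165.
So n = (3 + 1165) / 8 = 1168/8 = 146.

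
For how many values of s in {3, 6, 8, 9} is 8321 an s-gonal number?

1

s = 3: P(3, 128) = 8256 and P(3, 129) = 8385; 8321 is not s-gonal.
s = 6: P(6, 64) = 8128 and P(6, 65) = 8385; 8321 is not s-gonal.
s = 8: P(8, 53) = 8321. ✓
s = 9: P(9, 49) = 8281 and P(9, 50) = 8625; 8321 is not s-gonal.
Hits: s ∈ {8} → 1.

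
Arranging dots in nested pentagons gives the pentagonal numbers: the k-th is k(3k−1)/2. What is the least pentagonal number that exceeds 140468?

141220

Solve n(3n−1)/2 > 140468 for integer n.
The largest n with value ≤ 140468 is 306 (since 140301 ≤ 140468 < 141220), so the first above is n = 307, value 141220.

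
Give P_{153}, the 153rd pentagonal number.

35037

153·(3·153 − 1)/2 = 153·458/2 = 153·229 = 35037.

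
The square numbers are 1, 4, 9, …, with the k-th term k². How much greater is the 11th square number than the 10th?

n² − (n−1)² = 2n − 1, so 11² − 10² = 2·11 − 1 = 21.

21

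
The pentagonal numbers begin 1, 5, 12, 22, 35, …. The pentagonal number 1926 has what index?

Set n(3n−1)/2 = 1926, giving 3n² − n − 3852 = 0.
So n = (1 + 215) / 6 = 216/6 = 36.

36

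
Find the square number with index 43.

1849

The 43rd square number is n² with n = 43.
43² = 1849.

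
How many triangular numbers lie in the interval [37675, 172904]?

314

The n-th triangular number is n(n+1)/2.
Smallest index with value ≥ 37675: n = 274 (giving 37675).
Largest index with value ≤ 172904: n = 587 (giving 172578).
Indices 274 through 587: 314 terms.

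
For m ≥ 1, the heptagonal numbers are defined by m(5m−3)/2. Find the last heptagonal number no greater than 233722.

Solve n(5n−3)/2 ≤ 233722 for integer n.
n = 306 gives 233631 ≤ 233722, while n = 307 gives 235162 > 233722; so the answer is 233631.

233631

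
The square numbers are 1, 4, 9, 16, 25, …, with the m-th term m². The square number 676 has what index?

26

We need n² = 676, so n = √676 = 26.
Check: 26² = 676. ✓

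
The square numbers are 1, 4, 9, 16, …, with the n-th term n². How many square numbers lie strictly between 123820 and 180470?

73

The n-th square number is n².
Smallest index with value > 123820: n = 352 (giving 123904).
Largest index with value < 180470: n = 424 (giving 179776).
Indices 352 through 424: 73 terms.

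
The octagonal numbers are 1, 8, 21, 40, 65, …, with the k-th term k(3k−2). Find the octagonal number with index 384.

384·(3·384 − 2) = 384·1150 = 441600.

441600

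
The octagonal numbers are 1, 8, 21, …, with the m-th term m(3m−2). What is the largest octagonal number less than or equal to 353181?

Solve n(3n−2) ≤ 353181 for integer n.
n = 343 gives 352261 ≤ 353181, while n = 344 gives 354320 > 353181; so the answer is 352261.

352261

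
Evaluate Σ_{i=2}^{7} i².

139

Σ_{i=2}^{7} i² = 140 − 1 = 139.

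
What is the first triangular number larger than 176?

Solve n(n+1)/2 > 176 for integer n.
The largest n with value ≤ 176 is 18 (since 171 ≤ 176 < 190), so the first above is n = 19, value 190.

190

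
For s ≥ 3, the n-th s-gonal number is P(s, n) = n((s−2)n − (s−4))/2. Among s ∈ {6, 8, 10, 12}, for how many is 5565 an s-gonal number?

1

s = 6: P(6, 53) = 5565. ✓
s = 8: P(8, 43) = 5461 and P(8, 44) = 5720; 5565 is not s-gonal.
s = 10: P(10, 37) = 5365 and P(10, 38) = 5662; 5565 is not s-gonal.
s = 12: P(12, 33) = 5313 and P(12, 34) = 5644; 5565 is not s-gonal.
Hits: s ∈ {6} → 1.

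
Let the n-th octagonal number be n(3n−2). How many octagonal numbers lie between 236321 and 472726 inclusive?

117

The n-th octagonal number is n(3n−2).
Smallest index with value ≥ 236321: n = 281 (giving 236321).
Largest index with value ≤ 472726: n = 397 (giving 472033).
Indices 281 through 397: 117 terms.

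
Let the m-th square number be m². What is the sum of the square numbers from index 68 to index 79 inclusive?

64970

Σ_{i=68}^{79} i² = 167480 − 102510 = 64970.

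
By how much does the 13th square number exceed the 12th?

n² − (n−1)² = 2n − 1, so 13² − 12² = 2·13 − 1 = 25.

25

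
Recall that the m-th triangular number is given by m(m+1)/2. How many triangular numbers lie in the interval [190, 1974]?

44

The n-th triangular number is n(n+1)/2.
Smallest index with value ≥ 190: n = 19 (giving 190).
Largest index with value ≤ 1974: n = 62 (giving 1953).
Indices 19 through 62: 44 terms.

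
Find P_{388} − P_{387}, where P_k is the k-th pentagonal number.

1162

Consecutive pentagonal numbers differ by 3n − 2: here 3·388 − 2 = 1162.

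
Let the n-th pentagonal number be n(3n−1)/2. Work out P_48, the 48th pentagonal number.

3432

The 48th pentagonal number is n(3n−1)/2 with n = 48.
48·(3·48 − 1)/2 = 48·143/2 = 3432.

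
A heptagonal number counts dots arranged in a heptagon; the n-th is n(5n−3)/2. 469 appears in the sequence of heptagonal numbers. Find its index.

14

Set n(5n−3)/2 = 469, giving 5n² − 3n − 938 = 0.
So n = (3 + 137) / 10 = 140/10 = 14.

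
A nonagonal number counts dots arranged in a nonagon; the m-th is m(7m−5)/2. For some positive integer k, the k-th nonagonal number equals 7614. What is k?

Set n(7n−5)/2 = 7614, giving 7n² − 5n − 15228 = 0.
So n = (5 + 653) / 14 = 658/14 = 47.

47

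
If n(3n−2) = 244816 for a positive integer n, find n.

286

Set n(3n−2) = 244816, giving 3n² − 2n − 244816 = 0.
The discriminant is 4 + 12·244816 = 2937796, and √2937796 = 1714.
So n = (2 + 1714) / 6 = 1716/6 = 286.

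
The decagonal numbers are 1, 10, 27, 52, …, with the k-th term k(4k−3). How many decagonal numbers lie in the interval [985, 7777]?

28

The n-th decagonal number is n(4n−3).
Smallest index with value ≥ 985: n = 17 (giving 1105).
Largest index with value ≤ 7777: n = 44 (giving 7612).
Indices 17 through 44: 28 terms.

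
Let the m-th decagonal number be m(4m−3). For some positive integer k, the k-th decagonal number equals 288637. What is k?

269

Set n(4n−3) = 288637, giving 4n² − 3n − 288637 = 0.
So n = (3 + 2149) / 8 = 2152/8 = 269.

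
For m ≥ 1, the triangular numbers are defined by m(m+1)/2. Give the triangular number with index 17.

The 17th triangular number is n(n+1)/2 with n = 17.
17·18/2 = 306/2 = 153.

153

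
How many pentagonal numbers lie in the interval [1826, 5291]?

24

The n-th pentagonal number is n(3n−1)/2.
Smallest index with value ≥ 1826: n = 36 (giving 1926).
Largest index with value ≤ 5291: n = 59 (giving 5192).
Indices 36 through 59: 24 terms.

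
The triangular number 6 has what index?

Set n(n+1)/2 = 6, giving n² + n − 12 = 0.
So n = (-1 + 7) / 2 = 6/2 = 3.

3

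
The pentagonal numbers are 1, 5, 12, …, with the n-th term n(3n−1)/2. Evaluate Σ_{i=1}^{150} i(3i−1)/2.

Σ i(3i−1)/2 = (3Σi² − Σi) / 2 over i = 1..150.
Σi = 11325 and Σi² = 1136275.
(3·1136275 − 1·11325) / 2 = 3397500/2 = 1698750.

1698750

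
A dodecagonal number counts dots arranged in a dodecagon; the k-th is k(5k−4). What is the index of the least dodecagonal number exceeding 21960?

Solve n(5n−4) > 21960 for integer n.
The largest n with value ≤ 21960 is 66 (since 21516 ≤ 21960 < 22177), so the first above is n = 67, value 22177.

67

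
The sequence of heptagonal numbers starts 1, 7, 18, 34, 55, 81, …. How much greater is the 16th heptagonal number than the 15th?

Consecutive heptagonal numbers differ by 5n − 4: here 5·16 − 4 = 76.

76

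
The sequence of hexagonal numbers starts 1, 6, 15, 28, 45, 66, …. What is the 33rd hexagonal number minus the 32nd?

129

Consecutive hexagonal numbers differ by 4n − 3: here 4·33 − 3 = 129.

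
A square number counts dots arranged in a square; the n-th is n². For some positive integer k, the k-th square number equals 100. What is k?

We need n² = 100, so n = √100 = 10.

10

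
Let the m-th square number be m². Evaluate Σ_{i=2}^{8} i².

Σ_{i=2}^{8} i² = 204 − 1 = 203.

203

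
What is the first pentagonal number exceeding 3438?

Solve n(3n−1)/2 > 3438 for integer n.
The largest n with value ≤ 3438 is 48 (since 3432 ≤ 3438 < 3577), so the first above is n = 49, value 3577.

3577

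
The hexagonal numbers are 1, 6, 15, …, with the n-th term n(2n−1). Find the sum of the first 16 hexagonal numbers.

Σ i(2i−1) = 2Σi² − Σi over i = 1..16.
Σi = 136 and Σi² = 1496.
2·1496 − 1·136 = 2856.

2856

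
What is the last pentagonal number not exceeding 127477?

126876

Solve n(3n−1)/2 ≤ 127477 for integer n.
n = 291 gives 126876 ≤ 127477, while n = 292 gives 127750 > 127477; so the answer is 126876.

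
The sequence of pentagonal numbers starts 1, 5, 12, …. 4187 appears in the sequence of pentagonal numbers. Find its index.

53

Set n(3n−1)/2 = 4187, giving 3n² − n − 8374 = 0.
The discriminant is 1 + 24·4187 = 100489, and √100489 = 317.
So n = (1 + 317) / 6 = 318/6 = 53.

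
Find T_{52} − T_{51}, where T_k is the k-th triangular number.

Consecutive triangular numbers differ by n: T_{52} − T_{51} = 52.

52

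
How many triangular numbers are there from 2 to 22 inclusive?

5

The n-th triangular number is n(n+1)/2.
Smallest index with value ≥ 2: n = 2 (giving 3).
Largest index with value ≤ 22: n = 6 (giving 21).
Indices 2 through 6: 5 terms.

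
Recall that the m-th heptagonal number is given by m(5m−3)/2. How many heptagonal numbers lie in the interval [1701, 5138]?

19

The n-th heptagonal number is n(5n−3)/2.
Smallest index with value ≥ 1701: n = 27 (giving 1782).
Largest index with value ≤ 5138: n = 45 (giving 4995).
Indices 27 through 45: 19 terms.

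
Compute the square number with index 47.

The 47th square number is n² with n = 47.
47² = 2209.

2209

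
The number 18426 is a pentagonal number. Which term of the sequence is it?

111

Set n(3n−1)/2 = 18426, giving 3n² − n − 36852 = 0.
So n = (1 + 665) / 6 = 666/6 = 111.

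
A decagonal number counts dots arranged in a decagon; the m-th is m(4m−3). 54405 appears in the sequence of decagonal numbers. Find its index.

Set n(4n−3) = 54405, giving 4n² − 3n − 54405 = 0.
The discriminant is 9 + 16·54405 = 870489, and √870489 = 933.
So n = (3 + 933) / 8 = 936/8 = 117.

117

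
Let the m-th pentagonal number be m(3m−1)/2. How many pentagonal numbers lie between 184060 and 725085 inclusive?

The n-th pentagonal number is n(3n−1)/2.
Smallest index with value ≥ 184060: n = 351 (giving 184626).
Largest index with value ≤ 725085: n = 695 (giving 724190).
Indices 351 through 695: 345 terms.

345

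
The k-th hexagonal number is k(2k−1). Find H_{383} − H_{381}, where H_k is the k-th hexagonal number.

383·(2·383 − 1) = 292995 and 381·(2·381 − 1) = 289941.
Difference: 292995 − 289941 = 3054.

3054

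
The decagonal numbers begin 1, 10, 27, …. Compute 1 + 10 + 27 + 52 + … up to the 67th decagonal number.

Σ i(4i−3) = 4Σi² − 3Σi over i = 1..67.
Σi = 2278 and Σi² = 102510.
4·102510 − 3·2278 = 403206.

403206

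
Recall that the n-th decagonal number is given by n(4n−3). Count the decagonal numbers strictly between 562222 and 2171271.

The n-th decagonal number is n(4n−3).
Smallest index with value > 562222: n = 376 (giving 564376).
Largest index with value < 2171271: n = 737 (giving 2170465).
Indices 376 through 737: 362 terms.

362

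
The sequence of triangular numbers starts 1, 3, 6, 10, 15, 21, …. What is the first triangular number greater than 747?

Solve n(n+1)/2 > 747 for integer n.
The largest n with value ≤ 747 is 38 (since 741 ≤ 747 < 780), so the first above is n = 39, value 780.

780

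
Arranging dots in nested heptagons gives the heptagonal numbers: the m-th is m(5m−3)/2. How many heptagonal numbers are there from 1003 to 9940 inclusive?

43

The n-th heptagonal number is n(5n−3)/2.
Smallest index with value ≥ 1003: n = 21 (giving 1071).
Largest index with value ≤ 9940: n = 63 (giving 9828).
Indices 21 through 63: 43 terms.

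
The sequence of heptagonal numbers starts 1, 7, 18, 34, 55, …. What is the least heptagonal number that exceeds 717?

783

Solve n(5n−3)/2 > 717 for integer n.
The largest n with value ≤ 717 is 17 (since 697 ≤ 717 < 783), so the first above is n = 18, value 783.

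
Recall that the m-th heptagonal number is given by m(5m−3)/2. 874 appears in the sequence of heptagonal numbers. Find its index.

Set n(5n−3)/2 = 874, giving 5n² − 3n − 1748 = 0.
So n = (3 + 187) / 10 = 190/10 = 19.

19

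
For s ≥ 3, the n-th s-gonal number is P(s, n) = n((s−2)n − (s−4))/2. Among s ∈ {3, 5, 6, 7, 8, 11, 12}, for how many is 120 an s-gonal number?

s = 3: P(3, 15) = 120. ✓
s = 5: P(5, 9) = 117 and P(5, 10) = 145; 120 is not s-gonal.
s = 6: P(6, 8) = 120. ✓
s = 7: P(7, 7) = 112 and P(7, 8) = 148; 120 is not s-gonal.
s = 8: P(8, 6) = 96 and P(8, 7) = 133; 120 is not s-gonal.
s = 11: P(11, 5) = 95 and P(11, 6) = 141; 120 is not s-gonal.
s = 12: P(12, 5) = 105 and P(12, 6) = 156; 120 is not s-gonal.
Hits: s ∈ {3, 6} → 2.

2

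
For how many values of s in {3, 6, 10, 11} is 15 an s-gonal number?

s = 3: P(3, 5) = 15. ✓
s = 6: P(6, 3) = 15. ✓
s = 10: P(10, 2) = 10 and P(10, 3) = 27; 15 is not s-gonal.
s = 11: P(11, 2) = 11 and P(11, 3) = 30; 15 is not s-gonal.
Hits: s ∈ {3, 6} → 2.

2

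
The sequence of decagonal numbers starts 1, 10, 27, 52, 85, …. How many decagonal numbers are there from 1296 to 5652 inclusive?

The n-th decagonal number is n(4n−3).
Smallest index with value ≥ 1296: n = 19 (giving 1387).
Largest index with value ≤ 5652: n = 37 (giving 5365).
Indices 19 through 37: 19 terms.

19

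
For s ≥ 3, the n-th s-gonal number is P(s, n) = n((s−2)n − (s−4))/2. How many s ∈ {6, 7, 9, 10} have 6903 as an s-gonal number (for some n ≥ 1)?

1

s = 6: P(6, 59) = 6903. ✓
s = 7: P(7, 52) = 6682 and P(7, 53) = 6943; 6903 is not s-gonal.
s = 9: P(9, 44) = 6666 and P(9, 45) = 6975; 6903 is not s-gonal.
s = 10: P(10, 41) = 6601 and P(10, 42) = 6930; 6903 is not s-gonal.
Hits: s ∈ {6} → 1.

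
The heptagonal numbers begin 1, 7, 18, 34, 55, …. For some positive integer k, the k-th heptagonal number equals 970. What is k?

20

Set n(5n−3)/2 = 970, giving 5n² − 3n − 1940 = 0.
The discriminant is 9 + 40·970 = 38809, and √38809 = 197.
So n = (3 + 197) / 10 = 200/10 = 20.
Check: 20·(5·20 − 3)/2 = 970. ✓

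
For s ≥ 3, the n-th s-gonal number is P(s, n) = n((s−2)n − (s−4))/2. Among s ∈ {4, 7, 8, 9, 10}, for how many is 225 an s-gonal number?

2

s = 4: P(4, 15) = 225. ✓
s = 7: P(7, 9) = 189 and P(7, 10) = 235; 225 is not s-gonal.
s = 8: P(8, 9) = 225. ✓
s = 9: P(9, 8) = 204 and P(9, 9) = 261; 225 is not s-gonal.
s = 10: P(10, 7) = 175 and P(10, 8) = 232; 225 is not s-gonal.
Hits: s ∈ {4, 8} → 2.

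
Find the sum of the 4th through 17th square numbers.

1771

Σ_{i=4}^{17} i² = 1785 − 14 = 1771.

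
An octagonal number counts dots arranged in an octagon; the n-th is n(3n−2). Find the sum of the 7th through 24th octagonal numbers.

Σ i(3i−2) = 3Σi² − 2Σi over i = 7..24.
Σi = 300 − 21 = 279 and Σi² = 4900 − 91 = 4809.
3·4809 − 2·279 = 13869.

13869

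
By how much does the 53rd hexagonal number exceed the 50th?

53·(2·53 − 1) = 5565 and 50·(2·50 − 1) = 4950.
Difference: 5565 − 4950 = 615.

615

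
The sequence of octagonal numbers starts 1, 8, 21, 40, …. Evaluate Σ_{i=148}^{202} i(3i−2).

5075455

Σ i(3i−2) = 3Σi² − 2Σi over i = 148..202.
Σi = 20503 − 10878 = 9625 and Σi² = 2767905 − 1069670 = 1698235.
3·1698235 − 2·9625 = 5075455.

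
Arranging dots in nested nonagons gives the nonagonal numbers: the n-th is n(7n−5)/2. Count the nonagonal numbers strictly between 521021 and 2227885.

412

The n-th nonagonal number is n(7n−5)/2.
Smallest index with value > 521021: n = 387 (giving 523224).
Largest index with value < 2227885: n = 798 (giving 2226819).
Indices 387 through 798: 412 terms.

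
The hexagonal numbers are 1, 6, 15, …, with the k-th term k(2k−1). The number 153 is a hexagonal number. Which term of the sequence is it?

Set n(2n−1) = 153, giving 2n² − n − 153 = 0.
So n = (1 + 35) / 4 = 36/4 = 9.

9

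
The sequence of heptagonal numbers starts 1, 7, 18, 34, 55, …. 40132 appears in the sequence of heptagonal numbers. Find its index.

Set n(5n−3)/2 = 40132, giving 5n² − 3n − 80264 = 0.
The discriminant is 9 + 40·40132 = 1605289, and √1605289 = 1267.
So n = (3 + 1267) / 10 = 1270/10 = 127.

127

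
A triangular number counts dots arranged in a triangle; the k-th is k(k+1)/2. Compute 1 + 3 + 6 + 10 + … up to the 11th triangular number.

286

Σ i(i+1)/2 = (Σi² + Σi) / 2 over i = 1..11.
Σi = 66 and Σi² = 506.
(1·506 + 1·66) / 2 = 572/2 = 286.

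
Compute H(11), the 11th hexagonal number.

The 11th hexagonal number is n(2n−1) with n = 11.
11·(2·11 − 1) = 11·21 = 231.

231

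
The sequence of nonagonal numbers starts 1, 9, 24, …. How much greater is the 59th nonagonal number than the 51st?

3060

59·(7·59 − 5)/2 = 12036 and 51·(7·51 − 5)/2 = 8976.
Difference: 12036 − 8976 = 3060.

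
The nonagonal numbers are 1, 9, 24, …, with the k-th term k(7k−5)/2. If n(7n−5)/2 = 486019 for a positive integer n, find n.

373

Set n(7n−5)/2 = 486019, giving 7n² − 5n − 972038 = 0.
The discriminant is 25 + 56·486019 = 27217089, and √27217089 = 5217.
So n = (5 + 5217) / 14 = 5222/14 = 373.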